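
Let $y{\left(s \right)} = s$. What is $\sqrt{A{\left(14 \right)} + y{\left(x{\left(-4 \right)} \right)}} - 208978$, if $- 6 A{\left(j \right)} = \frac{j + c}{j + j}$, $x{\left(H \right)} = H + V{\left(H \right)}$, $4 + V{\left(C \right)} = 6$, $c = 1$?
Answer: $-208978 + \frac{3 i \sqrt{182}}{28} \approx -2.0898 \cdot 10^{5} + 1.4454 i$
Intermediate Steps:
$V{\left(C \right)} = 2$ ($V{\left(C \right)} = -4 + 6 = 2$)
$x{\left(H \right)} = 2 + H$ ($x{\left(H \right)} = H + 2 = 2 + H$)
$A{\left(j \right)} = - \frac{1 + j}{12 j}$ ($A{\left(j \right)} = - \frac{\left(j + 1\right) \frac{1}{j + j}}{6} = - \frac{\left(1 + j\right) \frac{1}{2 j}}{6} = - \frac{\frac{1}{2} \frac{1}{j} \left(1 + j\right)}{6} = - \frac{1 + j}{12 j}$)
$\sqrt{A{\left(14 \right)} + y{\left(x{\left(-4 \right)} \right)}} - 208978 = \sqrt{\frac{-1 - 14}{12 \cdot 14} + \left(2 - 4\right)} - 208978 = \sqrt{\frac{1}{12} \cdot \frac{1}{14} \left(-1 - 14\right) - 2} - 208978 = \sqrt{\frac{1}{12} \cdot \frac{1}{14} \left(-15\right) - 2} - 208978 = \sqrt{- \frac{5}{56} - 2} - 208978 = \sqrt{- \frac{117}{56}} - 208978 = \frac{3 i \sqrt{182}}{28} - 208978 = -208978 + \frac{3 i \sqrt{182}}{28}$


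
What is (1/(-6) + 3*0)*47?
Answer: -47/6 ≈ -7.8333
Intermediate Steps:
(1/(-6) + 3*0)*47 = (-⅙ + 0)*47 = -⅙*47 = -47/6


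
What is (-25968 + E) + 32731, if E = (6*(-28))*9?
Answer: 5251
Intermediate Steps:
E = -1512 (E = -168*9 = -1512)
(-25968 + E) + 32731 = (-25968 - 1512) + 32731 = -27480 + 32731 = 5251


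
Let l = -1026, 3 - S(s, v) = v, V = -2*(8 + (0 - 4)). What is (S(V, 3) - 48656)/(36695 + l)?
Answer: -48656/35669 ≈ -1.3641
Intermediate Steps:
V = -8 (V = -2*(8 - 4) = -2*4 = -8)
S(s, v) = 3 - v
(S(V, 3) - 48656)/(36695 + l) = ((3 - 1*3) - 48656)/(36695 - 1026) = ((3 - 3) - 48656)/35669 = (0 - 48656)*(1/35669) = -48656*1/35669 = -48656/35669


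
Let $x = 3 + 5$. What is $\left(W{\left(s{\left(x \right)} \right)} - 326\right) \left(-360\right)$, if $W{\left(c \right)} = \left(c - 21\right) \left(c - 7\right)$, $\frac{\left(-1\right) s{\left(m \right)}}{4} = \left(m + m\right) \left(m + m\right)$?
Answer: $-387744840$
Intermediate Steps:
$x = 8$
$s{\left(m \right)} = - 16 m^{2}$ ($s{\left(m \right)} = - 4 \left(m + m\right) \left(m + m\right) = - 4 \cdot 2 m 2 m = - 4 \cdot 4 m^{2} = - 16 m^{2}$)
$W{\left(c \right)} = \left(-21 + c\right) \left(-7 + c\right)$
$\left(W{\left(s{\left(x \right)} \right)} - 326\right) \left(-360\right) = \left(\left(147 + \left(- 16 \cdot 8^{2}\right)^{2} - 28 \left(- 16 \cdot 8^{2}\right)\right) - 326\right) \left(-360\right) = \left(\left(147 + \left(\left(-16\right) 64\right)^{2} - 28 \left(\left(-16\right) 64\right)\right) - 326\right) \left(-360\right) = \left(\left(147 + \left(-1024\right)^{2} - -28672\right) - 326\right) \left(-360\right) = \left(\left(147 + 1048576 + 28672\right) - 326\right) \left(-360\right) = \left(1077395 - 326\right) \left(-360\right) = 1077069 \left(-360\right) = -387744840$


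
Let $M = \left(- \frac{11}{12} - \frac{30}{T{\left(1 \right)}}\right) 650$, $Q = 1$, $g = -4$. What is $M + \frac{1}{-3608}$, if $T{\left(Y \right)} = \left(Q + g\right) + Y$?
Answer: $\frac{99084697}{10824} \approx 9154.2$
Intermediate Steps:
$T{\left(Y \right)} = -3 + Y$ ($T{\left(Y \right)} = \left(1 - 4\right) + Y = -3 + Y$)
$M = \frac{54925}{6}$ ($M = \left(- \frac{11}{12} - \frac{30}{-3 + 1}\right) 650 = \left(\left(-11\right) \frac{1}{12} - \frac{30}{-2}\right) 650 = \left(- \frac{11}{12} - -15\right) 650 = \left(- \frac{11}{12} + 15\right) 650 = \frac{169}{12} \cdot 650 = \frac{54925}{6} \approx 9154.2$)
$M + \frac{1}{-3608} = \frac{54925}{6} + \frac{1}{-3608} = \frac{54925}{6} - \frac{1}{3608} = \frac{99084697}{10824}$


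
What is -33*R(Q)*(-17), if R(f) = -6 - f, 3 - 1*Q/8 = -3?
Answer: -30294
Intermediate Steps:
Q = 48 (Q = 24 - 8*(-3) = 24 + 24 = 48)
-33*R(Q)*(-17) = -33*(-6 - 1*48)*(-17) = -33*(-6 - 48)*(-17) = -33*(-54)*(-17) = 1782*(-17) = -30294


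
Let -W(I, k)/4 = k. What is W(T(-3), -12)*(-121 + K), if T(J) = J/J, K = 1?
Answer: -5760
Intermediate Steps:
T(J) = 1
W(I, k) = -4*k
W(T(-3), -12)*(-121 + K) = (-4*(-12))*(-121 + 1) = 48*(-120) = -5760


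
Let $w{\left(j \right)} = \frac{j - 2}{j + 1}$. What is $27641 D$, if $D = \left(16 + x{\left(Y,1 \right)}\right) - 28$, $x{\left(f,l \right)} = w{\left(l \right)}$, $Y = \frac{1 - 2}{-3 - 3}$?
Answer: $- \frac{691025}{2} \approx -3.4551 \cdot 10^{5}$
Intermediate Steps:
$w{\left(j \right)} = \frac{-2 + j}{1 + j}$
$Y = \frac{1}{6}$ ($Y = - \frac{1}{-6} = \left(-1\right) \left(- \frac{1}{6}\right) = \frac{1}{6} \approx 0.16667$)
$x{\left(f,l \right)} = \frac{-2 + l}{1 + l}$
$D = - \frac{25}{2}$ ($D = \left(16 + \frac{-2 + 1}{1 + 1}\right) - 28 = \left(16 + \frac{1}{2} \left(-1\right)\right) - 28 = \left(16 - \frac{1}{2}\right) - 28 = \frac{31}{2} - 28 = - \frac{25}{2} \approx -12.5$)
$27641 D = 27641 \left(- \frac{25}{2}\right) = - \frac{691025}{2}$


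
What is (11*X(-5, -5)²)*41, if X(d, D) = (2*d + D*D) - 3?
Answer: 64944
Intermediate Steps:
X(d, D) = -3 + D² + 2*d (X(d, D) = (2*d + D²) - 3 = (D² + 2*d) - 3 = -3 + D² + 2*d)
(11*X(-5, -5)²)*41 = (11*(-3 + (-5)² + 2*(-5))²)*41 = (11*(-3 + 25 - 10)²)*41 = (11*12²)*41 = (11*144)*41 = 1584*41 = 64944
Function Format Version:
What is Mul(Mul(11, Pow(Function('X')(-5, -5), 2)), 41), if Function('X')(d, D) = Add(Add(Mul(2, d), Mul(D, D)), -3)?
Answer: 64944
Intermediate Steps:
Function('X')(d, D) = Add(-3, Pow(D, 2), Mul(2, d)) (Function('X')(d, D) = Add(Add(Mul(2, d), Pow(D, 2)), -3) = Add(Add(Pow(D, 2), Mul(2, d)), -3) = Add(-3, Pow(D, 2), Mul(2, d)))
Mul(Mul(11, Pow(Function('X')(-5, -5), 2)), 41) = Mul(Mul(11, Pow(Add(-3, Pow(-5, 2), Mul(2, -5)), 2)), 41) = Mul(Mul(11, Pow(Add(-3, 25, -10), 2)), 41) = Mul(Mul(11, Pow(12, 2)), 41) = Mul(Mul(11, 144), 41) = Mul(1584, 41) = 64944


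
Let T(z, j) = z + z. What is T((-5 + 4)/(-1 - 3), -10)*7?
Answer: 7/2 ≈ 3.5000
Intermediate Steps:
T(z, j) = 2*z
T((-5 + 4)/(-1 - 3), -10)*7 = (2*((-5 + 4)/(-1 - 3)))*7 = (2*(-1/(-4)))*7 = (2*(-1*(-¼)))*7 = (2*(¼))*7 = (½)*7 = 7/2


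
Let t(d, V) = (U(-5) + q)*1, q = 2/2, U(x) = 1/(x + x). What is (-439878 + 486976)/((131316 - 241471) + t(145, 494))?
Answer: -470980/1101541 ≈ -0.42756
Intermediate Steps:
U(x) = 1/(2*x)
q = 1 (q = 2*(½) = 1)
t(d, V) = 9/10 (t(d, V) = ((½)/(-5) + 1)*1 = ((½)*(-⅕) + 1)*1 = (-⅒ + 1)*1 = (9/10)*1 = 9/10)
(-439878 + 486976)/((131316 - 241471) + t(145, 494)) = (-439878 + 486976)/((131316 - 241471) + 9/10) = 47098/(-110155 + 9/10) = 47098/(-1101541/10) = 47098*(-10/1101541) = -470980/1101541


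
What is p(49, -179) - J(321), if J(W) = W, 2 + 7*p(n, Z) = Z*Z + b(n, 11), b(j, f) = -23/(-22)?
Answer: 655447/154 ≈ 4256.1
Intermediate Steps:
b(j, f) = 23/22 (b(j, f) = -23*(-1/22) = 23/22)
p(n, Z) = -3/22 + Z²/7 (p(n, Z) = -2/7 + (Z*Z + 23/22)/7 = -2/7 + (Z² + 23/22)/7 = -2/7 + (23/22 + Z²)/7 = -2/7 + (23/154 + Z²/7) = -3/22 + Z²/7)
p(49, -179) - J(321) = (-3/22 + (⅐)*(-179)²) - 1*321 = (-3/22 + (⅐)*32041) - 321 = (-3/22 + 32041/7) - 321 = 704881/154 - 321 = 655447/154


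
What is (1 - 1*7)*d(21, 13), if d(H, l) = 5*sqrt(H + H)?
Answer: -30*sqrt(42) ≈ -194.42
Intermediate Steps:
d(H, l) = 5*sqrt(2)*sqrt(H) (d(H, l) = 5*sqrt(2*H) = 5*(sqrt(2)*sqrt(H)) = 5*sqrt(2)*sqrt(H))
(1 - 1*7)*d(21, 13) = (1 - 1*7)*(5*sqrt(2)*sqrt(21)) = (1 - 7)*(5*sqrt(42)) = -30*sqrt(42)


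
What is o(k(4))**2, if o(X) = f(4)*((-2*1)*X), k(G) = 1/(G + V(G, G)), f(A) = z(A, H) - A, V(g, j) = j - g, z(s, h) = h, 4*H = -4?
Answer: 25/4 ≈ 6.2500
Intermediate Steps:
H = -1 (H = (1/4)*(-4) = -1)
f(A) = -1 - A
k(G) = 1/G (k(G) = 1/(G + (G - G)) = 1/(G + 0) = 1/G)
o(X) = 10*X (o(X) = (-1 - 1*4)*((-2*1)*X) = (-1 - 4)*(-2*X) = -(-10)*X = 10*X)
o(k(4))**2 = (10/4)**2 = (10*(1/4))**2 = (5/2)**2 = 25/4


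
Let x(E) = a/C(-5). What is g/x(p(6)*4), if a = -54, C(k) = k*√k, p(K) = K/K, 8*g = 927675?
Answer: 515375*I*√5/48 ≈ 24009.0*I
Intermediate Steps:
g = 927675/8 (g = (⅛)*927675 = 927675/8 ≈ 1.1596e+5)
p(K) = 1
C(k) = k^(3/2)
x(E) = -54*I*√5/25
g/x(p(6)*4) = 927675/(8*((-54*I*√5/25))) = 927675*(5*I*√5/54)/8 = 515375*I*√5/48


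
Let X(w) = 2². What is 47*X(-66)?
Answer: 188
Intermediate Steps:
X(w) = 4
47*X(-66) = 47*4 = 188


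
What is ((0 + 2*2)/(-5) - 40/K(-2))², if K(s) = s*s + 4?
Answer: 841/25 ≈ 33.640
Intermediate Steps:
K(s) = 4 + s² (K(s) = s² + 4 = 4 + s²)
((0 + 2*2)/(-5) - 40/K(-2))² = ((0 + 2*2)/(-5) - 40/(4 + (-2)²))² = ((0 + 4)*(-⅕) - 40/(4 + 4))² = (4*(-⅕) - 40/8)² = (-⅘ - 40*⅛)² = (-⅘ - 5)² = (-29/5)² = 841/25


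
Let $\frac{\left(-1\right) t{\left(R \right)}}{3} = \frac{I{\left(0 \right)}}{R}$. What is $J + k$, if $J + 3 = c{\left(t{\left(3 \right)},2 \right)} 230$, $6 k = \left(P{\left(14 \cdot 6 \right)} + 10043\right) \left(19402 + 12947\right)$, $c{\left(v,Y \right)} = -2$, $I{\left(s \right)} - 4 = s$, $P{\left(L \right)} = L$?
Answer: $\frac{109198515}{2} \approx 5.4599 \cdot 10^{7}$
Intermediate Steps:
$I{\left(s \right)} = 4 + s$
$t{\left(R \right)} = - \frac{12}{R}$ ($t{\left(R \right)} = - 3 \frac{4 + 0}{R} = - 3 \frac{4}{R} = - \frac{12}{R}$)
$k = \frac{109199441}{2}$ ($k = \frac{\left(14 \cdot 6 + 10043\right) \left(19402 + 12947\right)}{6} = \frac{\left(84 + 10043\right) 32349}{6} = \frac{10127 \cdot 32349}{6} = \frac{1}{6} \cdot 327598323 = \frac{109199441}{2} \approx 5.46 \cdot 10^{7}$)
$J = -463$ ($J = -3 - 460 = -463$)
$J + k = -463 + \frac{109199441}{2} = \frac{109198515}{2}$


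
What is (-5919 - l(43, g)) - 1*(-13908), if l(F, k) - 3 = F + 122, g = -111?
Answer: 7821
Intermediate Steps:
l(F, k) = 125 + F (l(F, k) = 3 + (F + 122) = 3 + (122 + F) = 125 + F)
(-5919 - l(43, g)) - 1*(-13908) = (-5919 - (125 + 43)) - 1*(-13908) = (-5919 - 1*168) + 13908 = (-5919 - 168) + 13908 = -6087 + 13908 = 7821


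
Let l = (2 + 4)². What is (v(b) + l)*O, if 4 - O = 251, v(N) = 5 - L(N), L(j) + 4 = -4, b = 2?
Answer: -12103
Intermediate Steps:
L(j) = -8 (L(j) = -4 - 4 = -8)
v(N) = 13 (v(N) = 5 - 1*(-8) = 5 + 8 = 13)
l = 36 (l = 6² = 36)
O = -247 (O = 4 - 1*251 = 4 - 251 = -247)
(v(b) + l)*O = (13 + 36)*(-247) = 49*(-247) = -12103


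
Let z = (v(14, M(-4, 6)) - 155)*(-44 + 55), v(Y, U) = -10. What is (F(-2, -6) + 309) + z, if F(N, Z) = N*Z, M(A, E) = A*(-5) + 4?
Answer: -1494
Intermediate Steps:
M(A, E) = 4 - 5*A (M(A, E) = -5*A + 4 = 4 - 5*A)
z = -1815 (z = (-10 - 155)*(-44 + 55) = -165*11 = -1815)
(F(-2, -6) + 309) + z = (-2*(-6) + 309) - 1815 = (12 + 309) - 1815 = 321 - 1815 = -1494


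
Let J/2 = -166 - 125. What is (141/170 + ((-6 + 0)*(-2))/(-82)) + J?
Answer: -4051779/6970 ≈ -581.32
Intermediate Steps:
J = -582 (J = 2*(-166 - 125) = 2*(-291) = -582)
(141/170 + ((-6 + 0)*(-2))/(-82)) + J = (141/170 + ((-6 + 0)*(-2))/(-82)) - 582 = (141*(1/170) - 6*(-2)*(-1/82)) - 582 = (141/170 + 12*(-1/82)) - 582 = (141/170 - 6/41) - 582 = 4761/6970 - 582 = -4051779/6970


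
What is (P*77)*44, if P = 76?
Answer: 257488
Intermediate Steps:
(P*77)*44 = (76*77)*44 = 5852*44 = 257488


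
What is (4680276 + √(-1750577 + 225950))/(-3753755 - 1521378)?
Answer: -4680276/5275133 - 3*I*√169403/5275133 ≈ -0.88723 - 0.00023407*I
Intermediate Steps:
(4680276 + √(-1750577 + 225950))/(-3753755 - 1521378) = (4680276 + √(-1524627))/(-5275133) = (4680276 + 3*I*√169403)*(-1/5275133) = -4680276/5275133 - 3*I*√169403/5275133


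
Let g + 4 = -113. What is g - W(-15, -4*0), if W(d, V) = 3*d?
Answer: -72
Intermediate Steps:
g = -117 (g = -4 - 113 = -117)
g - W(-15, -4*0) = -117 - 3*(-15) = -117 - 1*(-45) = -117 + 45 = -72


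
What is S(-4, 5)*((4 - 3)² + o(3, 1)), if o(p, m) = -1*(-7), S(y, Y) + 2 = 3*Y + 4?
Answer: 136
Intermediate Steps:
S(y, Y) = 2 + 3*Y (S(y, Y) = -2 + (3*Y + 4) = -2 + (4 + 3*Y) = 2 + 3*Y)
o(p, m) = 7
S(-4, 5)*((4 - 3)² + o(3, 1)) = (2 + 3*5)*((4 - 3)² + 7) = (2 + 15)*(1² + 7) = 17*(1 + 7) = 17*8 = 136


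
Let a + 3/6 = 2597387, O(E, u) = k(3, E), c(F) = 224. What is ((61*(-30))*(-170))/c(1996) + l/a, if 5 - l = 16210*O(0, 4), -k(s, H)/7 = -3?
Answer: 403985344715/290907288 ≈ 1388.7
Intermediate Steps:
k(s, H) = 21 (k(s, H) = -7*(-3) = 21)
O(E, u) = 21
a = 5194773/2 (a = -1/2 + 2597387 = 5194773/2 ≈ 2.5974e+6)
l = -340405 (l = 5 - 16210*21 = 5 - 1*340410 = 5 - 340410 = -340405)
((61*(-30))*(-170))/c(1996) + l/a = ((61*(-30))*(-170))/224 - 340405/5194773/2 = -1830*(-170)*(1/224) - 340405*2/5194773 = 311100*(1/224) - 680810/5194773 = 77775/56 - 680810/5194773 = 403985344715/290907288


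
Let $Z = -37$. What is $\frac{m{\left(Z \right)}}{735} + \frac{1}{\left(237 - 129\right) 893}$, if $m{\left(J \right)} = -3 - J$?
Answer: $\frac{1093277}{23628780} \approx 0.046269$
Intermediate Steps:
$\frac{m{\left(Z \right)}}{735} + \frac{1}{\left(237 - 129\right) 893} = \frac{-3 - -37}{735} + \frac{1}{\left(237 - 129\right) 893} = \left(-3 + 37\right) \frac{1}{735} + \frac{1}{108} \cdot \frac{1}{893} = 34 \cdot \frac{1}{735} + \frac{1}{108} \cdot \frac{1}{893} = \frac{34}{735} + \frac{1}{96444} = \frac{1093277}{23628780}$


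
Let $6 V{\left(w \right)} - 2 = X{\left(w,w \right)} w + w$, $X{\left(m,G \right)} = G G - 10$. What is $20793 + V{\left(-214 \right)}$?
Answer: $- \frac{4836829}{3} \approx -1.6123 \cdot 10^{6}$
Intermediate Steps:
$X{\left(m,G \right)} = -10 + G^{2}$ ($X{\left(m,G \right)} = G^{2} - 10 = -10 + G^{2}$)
$V{\left(w \right)} = \frac{1}{3} + \frac{w}{6} + \frac{w \left(-10 + w^{2}\right)}{6}$ ($V{\left(w \right)} = \frac{1}{3} + \frac{\left(-10 + w^{2}\right) w + w}{6} = \frac{1}{3} + \frac{w \left(-10 + w^{2}\right) + w}{6} = \frac{1}{3} + \frac{w + w \left(-10 + w^{2}\right)}{6} = \frac{1}{3} + \left(\frac{w}{6} + \frac{w \left(-10 + w^{2}\right)}{6}\right) = \frac{1}{3} + \frac{w}{6} + \frac{w \left(-10 + w^{2}\right)}{6}$)
$20793 + V{\left(-214 \right)} = 20793 + \left(\frac{1}{3} - -321 + \frac{\left(-214\right)^{3}}{6}\right) = 20793 + \left(\frac{1}{3} + 321 + \frac{1}{6} \left(-9800344\right)\right) = 20793 + \left(\frac{1}{3} + 321 - \frac{4900172}{3}\right) = 20793 - \frac{4899208}{3} = - \frac{4836829}{3}$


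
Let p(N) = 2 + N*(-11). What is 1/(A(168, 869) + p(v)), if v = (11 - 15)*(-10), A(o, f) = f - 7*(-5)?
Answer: 1/466 ≈ 0.0021459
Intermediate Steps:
A(o, f) = 35 + f (A(o, f) = f + 35 = 35 + f)
v = 40 (v = -4*(-10) = 40)
p(N) = 2 - 11*N
1/(A(168, 869) + p(v)) = 1/((35 + 869) + (2 - 11*40)) = 1/(904 + (2 - 440)) = 1/(904 - 438) = 1/466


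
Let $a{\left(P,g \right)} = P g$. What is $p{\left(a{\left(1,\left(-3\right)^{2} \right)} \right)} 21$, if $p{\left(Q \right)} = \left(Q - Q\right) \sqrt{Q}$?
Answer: $0$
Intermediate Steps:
$p{\left(Q \right)} = 0$ ($p{\left(Q \right)} = 0 \sqrt{Q} = 0$)
$p{\left(a{\left(1,\left(-3\right)^{2} \right)} \right)} 21 = 0 \cdot 21 = 0$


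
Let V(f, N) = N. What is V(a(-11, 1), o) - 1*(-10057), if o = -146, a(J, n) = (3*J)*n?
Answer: 9911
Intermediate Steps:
a(J, n) = 3*J*n
V(a(-11, 1), o) - 1*(-10057) = -146 - 1*(-10057) = -146 + 10057 = 9911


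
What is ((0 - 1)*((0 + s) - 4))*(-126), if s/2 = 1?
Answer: -252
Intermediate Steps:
s = 2 (s = 2*1 = 2)
((0 - 1)*((0 + s) - 4))*(-126) = ((0 - 1)*((0 + 2) - 4))*(-126) = -(2 - 4)*(-126) = -1*(-2)*(-126) = 2*(-126) = -252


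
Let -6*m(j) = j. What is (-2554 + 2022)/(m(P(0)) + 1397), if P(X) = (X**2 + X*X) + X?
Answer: -532/1397 ≈ -0.38082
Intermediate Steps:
P(X) = X + 2*X**2 (P(X) = (X**2 + X**2) + X = 2*X**2 + X = X + 2*X**2)
m(j) = -j/6
(-2554 + 2022)/(m(P(0)) + 1397) = (-2554 + 2022)/(-0*(1 + 2*0) + 1397) = -532/(-0*(1 + 0) + 1397) = -532/(-0 + 1397) = -532/(-1/6*0 + 1397) = -532/(0 + 1397) = -532/1397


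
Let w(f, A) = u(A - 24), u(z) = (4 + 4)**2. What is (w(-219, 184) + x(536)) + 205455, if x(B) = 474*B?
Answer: 459583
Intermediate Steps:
u(z) = 64 (u(z) = 8**2 = 64)
w(f, A) = 64
(w(-219, 184) + x(536)) + 205455 = (64 + 474*536) + 205455 = (64 + 254064) + 205455 = 254128 + 205455 = 459583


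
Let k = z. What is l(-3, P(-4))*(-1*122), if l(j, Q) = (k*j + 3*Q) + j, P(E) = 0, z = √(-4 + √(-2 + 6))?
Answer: 366 + 366*I*√2 ≈ 366.0 + 517.6*I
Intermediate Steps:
z = I*√2 (z = √(-4 + √4) = √(-4 + 2) = √(-2) = I*√2 ≈ 1.4142*I)
k = I*√2 ≈ 1.4142*I
l(j, Q) = j + 3*Q + I*j*√2 (l(j, Q) = ((I*√2)*j + 3*Q) + j = (I*j*√2 + 3*Q) + j = (3*Q + I*j*√2) + j = j + 3*Q + I*j*√2)
l(-3, P(-4))*(-1*122) = (-3 + 3*0 + I*(-3)*√2)*(-1*122) = (-3 + 0 - 3*I*√2)*(-122) = (-3 - 3*I*√2)*(-122) = 366 + 366*I*√2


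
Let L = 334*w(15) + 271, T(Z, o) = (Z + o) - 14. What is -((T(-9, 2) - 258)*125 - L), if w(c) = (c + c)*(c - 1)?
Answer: 175426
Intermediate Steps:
w(c) = 2*c*(-1 + c) (w(c) = (2*c)*(-1 + c) = 2*c*(-1 + c))
T(Z, o) = -14 + Z + o
L = 140551 (L = 334*(2*15*(-1 + 15)) + 271 = 334*(2*15*14) + 271 = 334*420 + 271 = 140280 + 271 = 140551)
-((T(-9, 2) - 258)*125 - L) = -(((-14 - 9 + 2) - 258)*125 - 1*140551) = -((-21 - 258)*125 - 140551) = -(-279*125 - 140551) = -(-34875 - 140551) = -1*(-175426) = 175426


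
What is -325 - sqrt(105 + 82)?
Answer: -325 - sqrt(187) ≈ -338.67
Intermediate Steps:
-325 - sqrt(105 + 82) = -325 - sqrt(187)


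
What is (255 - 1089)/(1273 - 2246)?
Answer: 6/7 ≈ 0.85714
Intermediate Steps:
(255 - 1089)/(1273 - 2246) = -834/(-973) = -834*(-1/973) = 6/7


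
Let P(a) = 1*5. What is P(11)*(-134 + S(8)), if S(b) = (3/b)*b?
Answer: -655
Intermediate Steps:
S(b) = 3
P(a) = 5
P(11)*(-134 + S(8)) = 5*(-134 + 3) = 5*(-131) = -655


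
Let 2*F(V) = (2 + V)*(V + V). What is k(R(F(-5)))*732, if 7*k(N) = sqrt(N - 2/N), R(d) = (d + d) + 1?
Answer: 732*sqrt(29729)/217 ≈ 581.62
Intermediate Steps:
F(V) = V*(2 + V) (F(V) = ((2 + V)*(V + V))/2 = ((2 + V)*(2*V))/2 = (2*V*(2 + V))/2 = V*(2 + V))
R(d) = 1 + 2*d (R(d) = 2*d + 1 = 1 + 2*d)
k(N) = sqrt(N - 2/N)/7
k(R(F(-5)))*732 = (sqrt((1 + 2*(-5*(2 - 5))) - 2/(1 + 2*(-5*(2 - 5))))/7)*732 = (sqrt((1 + 2*(-5*(-3))) - 2/(1 + 2*(-5*(-3))))/7)*732 = (sqrt((1 + 2*15) - 2/(1 + 2*15))/7)*732 = (sqrt((1 + 30) - 2/(1 + 30))/7)*732 = (sqrt(31 - 2/31)/7)*732 = (sqrt(959/31)/7)*732 = ((sqrt(29729)/31)/7)*732 = (sqrt(29729)/217)*732 = 732*sqrt(29729)/217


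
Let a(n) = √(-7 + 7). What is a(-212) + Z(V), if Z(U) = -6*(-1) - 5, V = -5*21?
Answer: 1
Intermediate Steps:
a(n) = 0 (a(n) = √0 = 0)
V = -105
Z(U) = 1 (Z(U) = 6 - 5 = 1)
a(-212) + Z(V) = 0 + 1 = 1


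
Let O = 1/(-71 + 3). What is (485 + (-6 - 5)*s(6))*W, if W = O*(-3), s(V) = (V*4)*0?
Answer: 1455/68 ≈ 21.397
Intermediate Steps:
s(V) = 0 (s(V) = (4*V)*0 = 0)
O = -1/68 (O = 1/(-68) = -1/68 ≈ -0.014706)
W = 3/68 (W = -1/68*(-3) = 3/68 ≈ 0.044118)
(485 + (-6 - 5)*s(6))*W = (485 + (-6 - 5)*0)*(3/68) = (485 - 11*0)*(3/68) = (485 + 0)*(3/68) = 485*(3/68) = 1455/68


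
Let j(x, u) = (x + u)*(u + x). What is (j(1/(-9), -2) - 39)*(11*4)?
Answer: -123112/81 ≈ -1519.9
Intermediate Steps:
j(x, u) = (u + x)² (j(x, u) = (u + x)*(u + x) = (u + x)²)
(j(1/(-9), -2) - 39)*(11*4) = ((-2 + 1/(-9))² - 39)*(11*4) = ((-2 - ⅑)² - 39)*44 = ((-19/9)² - 39)*44 = (361/81 - 39)*44 = -2798/81*44 = -123112/81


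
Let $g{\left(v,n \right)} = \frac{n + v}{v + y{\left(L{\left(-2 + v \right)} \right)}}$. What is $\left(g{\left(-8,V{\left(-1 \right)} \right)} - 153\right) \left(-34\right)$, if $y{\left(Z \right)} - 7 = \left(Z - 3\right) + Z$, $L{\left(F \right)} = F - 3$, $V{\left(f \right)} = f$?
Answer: $\frac{25959}{5} \approx 5191.8$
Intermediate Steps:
$L{\left(F \right)} = -3 + F$
$y{\left(Z \right)} = 4 + 2 Z$ ($y{\left(Z \right)} = 7 + \left(\left(Z - 3\right) + Z\right) = 7 + \left(\left(-3 + Z\right) + Z\right) = 7 + \left(-3 + 2 Z\right) = 4 + 2 Z$)
$g{\left(v,n \right)} = \frac{n + v}{-6 + 3 v}$ ($g{\left(v,n \right)} = \frac{n + v}{v + \left(4 + 2 \left(-3 + \left(-2 + v\right)\right)\right)} = \frac{n + v}{v + \left(4 + 2 \left(-5 + v\right)\right)} = \frac{n + v}{v + \left(4 + \left(-10 + 2 v\right)\right)} = \frac{n + v}{v + \left(-6 + 2 v\right)} = \frac{n + v}{-6 + 3 v}$)
$\left(g{\left(-8,V{\left(-1 \right)} \right)} - 153\right) \left(-34\right) = \left(\frac{-1 - 8}{3 \left(-2 - 8\right)} - 153\right) \left(-34\right) = \left(\frac{1}{3} \frac{1}{-10} \left(-9\right) - 153\right) \left(-34\right) = \left(\frac{1}{3} \left(- \frac{1}{10}\right) \left(-9\right) - 153\right) \left(-34\right) = \left(\frac{3}{10} - 153\right) \left(-34\right) = \left(- \frac{1527}{10}\right) \left(-34\right) = \frac{25959}{5}$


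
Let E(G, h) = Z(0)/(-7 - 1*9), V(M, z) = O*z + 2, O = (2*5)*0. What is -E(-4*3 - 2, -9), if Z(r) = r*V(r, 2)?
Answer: 0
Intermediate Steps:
O = 0 (O = 10*0 = 0)
V(M, z) = 2 (V(M, z) = 0*z + 2 = 0 + 2 = 2)
Z(r) = 2*r (Z(r) = r*2 = 2*r)
E(G, h) = 0 (E(G, h) = (2*0)/(-7 - 1*9) = 0/(-7 - 9) = 0/(-16) = 0*(-1/16) = 0)
-E(-4*3 - 2, -9) = -1*0 = 0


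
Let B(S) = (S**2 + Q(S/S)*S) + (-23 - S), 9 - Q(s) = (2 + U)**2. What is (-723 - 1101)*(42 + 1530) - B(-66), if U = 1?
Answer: -2871727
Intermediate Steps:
Q(s) = 0 (Q(s) = 9 - (2 + 1)**2 = 9 - 1*3**2 = 9 - 1*9 = 9 - 9 = 0)
B(S) = -23 + S**2 - S (B(S) = (S**2 + 0*S) + (-23 - S) = (S**2 + 0) + (-23 - S) = S**2 + (-23 - S) = -23 + S**2 - S)
(-723 - 1101)*(42 + 1530) - B(-66) = (-723 - 1101)*(42 + 1530) - (-23 + (-66)**2 - 1*(-66)) = -1824*1572 - (-23 + 4356 + 66) = -2867328 - 1*4399 = -2867328 - 4399 = -2871727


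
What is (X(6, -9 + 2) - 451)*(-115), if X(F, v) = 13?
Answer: 50370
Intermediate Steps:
(X(6, -9 + 2) - 451)*(-115) = (13 - 451)*(-115) = -438*(-115) = 50370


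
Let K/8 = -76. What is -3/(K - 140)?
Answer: 3/748 ≈ 0.0040107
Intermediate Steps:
K = -608 (K = 8*(-76) = -608)
-3/(K - 140) = -3/(-608 - 140) = -3/(-748) = -3*(-1/748) = 3/748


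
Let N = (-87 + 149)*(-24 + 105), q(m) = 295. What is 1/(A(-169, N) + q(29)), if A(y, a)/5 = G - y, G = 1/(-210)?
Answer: 42/47879 ≈ 0.00087721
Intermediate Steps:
N = 5022 (N = 62*81 = 5022)
G = -1/210 ≈ -0.0047619
A(y, a) = -1/42 - 5*y (A(y, a) = 5*(-1/210 - y) = -1/42 - 5*y)
1/(A(-169, N) + q(29)) = 1/((-1/42 - 5*(-169)) + 295) = 1/((-1/42 + 845) + 295) = 1/(35489/42 + 295) = 1/(47879/42) = 42/47879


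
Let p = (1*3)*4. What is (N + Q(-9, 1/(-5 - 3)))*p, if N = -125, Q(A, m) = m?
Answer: -3003/2 ≈ -1501.5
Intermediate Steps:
p = 12 (p = 3*4 = 12)
(N + Q(-9, 1/(-5 - 3)))*p = (-125 + 1/(-5 - 3))*12 = (-125 + 1/(-8))*12 = (-125 - ⅛)*12 = -1001/8*12 = -3003/2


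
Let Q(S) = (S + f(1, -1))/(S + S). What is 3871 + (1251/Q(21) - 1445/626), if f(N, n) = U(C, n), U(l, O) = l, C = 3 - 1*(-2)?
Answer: 47929059/8138 ≈ 5889.5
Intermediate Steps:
C = 5 (C = 3 + 2 = 5)
f(N, n) = 5
Q(S) = (5 + S)/(2*S) (Q(S) = (S + 5)/(S + S) = (5 + S)/((2*S)) = (5 + S)*(1/(2*S)) = (5 + S)/(2*S))
3871 + (1251/Q(21) - 1445/626) = 3871 + (1251/(((½)*(5 + 21)/21)) - 1445/626) = 3871 + (1251/(((½)*(1/21)*26)) - 1445*1/626) = 3871 + (1251/(13/21) - 1445/626) = 3871 + (1251*(21/13) - 1445/626) = 3871 + (26271/13 - 1445/626) = 3871 + 16426861/8138 = 47929059/8138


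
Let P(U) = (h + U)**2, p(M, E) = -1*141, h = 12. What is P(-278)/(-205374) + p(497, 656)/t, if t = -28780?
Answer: -1003699973/2955331860 ≈ -0.33962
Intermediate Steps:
p(M, E) = -141
P(U) = (12 + U)**2
P(-278)/(-205374) + p(497, 656)/t = (12 - 278)**2/(-205374) - 141/(-28780) = (-266)**2*(-1/205374) - 141*(-1/28780) = 70756*(-1/205374) + 141/28780 = -35378/102687 + 141/28780 = -1003699973/2955331860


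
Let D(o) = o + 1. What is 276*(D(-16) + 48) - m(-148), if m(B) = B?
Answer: 9256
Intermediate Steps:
D(o) = 1 + o
276*(D(-16) + 48) - m(-148) = 276*((1 - 16) + 48) - 1*(-148) = 276*(-15 + 48) + 148 = 276*33 + 148 = 9108 + 148 = 9256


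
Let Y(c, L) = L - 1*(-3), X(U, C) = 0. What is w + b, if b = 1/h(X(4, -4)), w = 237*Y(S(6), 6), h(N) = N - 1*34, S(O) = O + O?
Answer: 72521/34 ≈ 2133.0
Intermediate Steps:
S(O) = 2*O
Y(c, L) = 3 + L (Y(c, L) = L + 3 = 3 + L)
h(N) = -34 + N (h(N) = N - 34 = -34 + N)
w = 2133 (w = 237*(3 + 6) = 237*9 = 2133)
b = -1/34 (b = 1/(-34 + 0) = 1/(-34) = -1/34 ≈ -0.029412)
w + b = 2133 - 1/34 = 72521/34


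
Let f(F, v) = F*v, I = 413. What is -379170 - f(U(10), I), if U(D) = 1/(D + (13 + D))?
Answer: -12513023/33 ≈ -3.7918e+5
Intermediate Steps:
U(D) = 1/(13 + 2*D)
-379170 - f(U(10), I) = -379170 - 413/(13 + 2*10) = -379170 - 413/(13 + 20) = -379170 - 413/33 = -12513023/33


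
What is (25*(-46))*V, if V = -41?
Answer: 47150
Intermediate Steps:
(25*(-46))*V = (25*(-46))*(-41) = -1150*(-41) = 47150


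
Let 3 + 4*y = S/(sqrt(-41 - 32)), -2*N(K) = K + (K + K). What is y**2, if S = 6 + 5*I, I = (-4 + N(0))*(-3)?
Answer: -3699/1168 + 99*I*sqrt(73)/292 ≈ -3.167 + 2.8968*I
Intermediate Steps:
N(K) = -3*K/2 (N(K) = -(K + (K + K))/2 = -(K + 2*K)/2 = -3*K/2)
I = 12 (I = (-4 - 3/2*0)*(-3) = (-4 + 0)*(-3) = -4*(-3) = 12)
S = 66 (S = 6 + 5*12 = 6 + 60 = 66)
y = -3/4 - 33*I*sqrt(73)/146 (y = -3/4 + (66/(sqrt(-41 - 32)))/4 = -3/4 + (66/(sqrt(-73)))/4 = -3/4 + (66/((I*sqrt(73))))/4 = -3/4 + (66*(-I*sqrt(73)/73))/4 = -3/4 + (-66*I*sqrt(73)/73)/4 = -3/4 - 33*I*sqrt(73)/146 ≈ -0.75 - 1.9312*I)
y**2 = (-3/4 - 33*I*sqrt(73)/146)**2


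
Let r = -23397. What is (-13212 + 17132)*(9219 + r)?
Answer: -55577760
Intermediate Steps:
(-13212 + 17132)*(9219 + r) = (-13212 + 17132)*(9219 - 23397) = 3920*(-14178) = -55577760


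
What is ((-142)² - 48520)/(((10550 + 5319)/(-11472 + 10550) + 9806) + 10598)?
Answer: -26144232/18796619 ≈ -1.3909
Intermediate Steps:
((-142)² - 48520)/(((10550 + 5319)/(-11472 + 10550) + 9806) + 10598) = (20164 - 48520)/((15869/(-922) + 9806) + 10598) = -28356/((15869*(-1/922) + 9806) + 10598) = -28356/((-15869/922 + 9806) + 10598) = -28356/(9025263/922 + 10598) = -28356/18796619/922 = -28356*922/18796619 = -26144232/18796619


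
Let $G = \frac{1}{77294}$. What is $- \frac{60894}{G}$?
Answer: $-4706740836$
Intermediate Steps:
$G = \frac{1}{77294} \approx 1.2938 \cdot 10^{-5}$
$- \frac{60894}{G} = - 60894 \frac{1}{\frac{1}{77294}} = \left(-60894\right) 77294 = -4706740836$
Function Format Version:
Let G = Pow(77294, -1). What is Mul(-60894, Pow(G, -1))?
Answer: -4706740836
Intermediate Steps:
G = Rational(1, 77294) ≈ 1.2938e-5
Mul(-60894, Pow(G, -1)) = Mul(-60894, Pow(Rational(1, 77294), -1)) = Mul(-60894, 77294) = -4706740836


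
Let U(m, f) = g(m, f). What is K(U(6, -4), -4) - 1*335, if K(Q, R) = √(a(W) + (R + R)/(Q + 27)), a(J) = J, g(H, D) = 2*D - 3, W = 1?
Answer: -335 + √2/2 ≈ -334.29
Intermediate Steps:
g(H, D) = -3 + 2*D
U(m, f) = -3 + 2*f
K(Q, R) = √(1 + 2*R/(27 + Q)) (K(Q, R) = √(1 + (R + R)/(Q + 27)) = √(1 + (2*R)/(27 + Q)) = √(1 + 2*R/(27 + Q)))
K(U(6, -4), -4) - 1*335 = √((27 + (-3 + 2*(-4)) + 2*(-4))/(27 + (-3 + 2*(-4)))) - 1*335 = √((27 + (-3 - 8) - 8)/(27 + (-3 - 8))) - 335 = √((27 - 11 - 8)/(27 - 11)) - 335 = √(8/16) - 335 = √((1/16)*8) - 335 = √(½) - 335 = √2/2 - 335 = -335 + √2/2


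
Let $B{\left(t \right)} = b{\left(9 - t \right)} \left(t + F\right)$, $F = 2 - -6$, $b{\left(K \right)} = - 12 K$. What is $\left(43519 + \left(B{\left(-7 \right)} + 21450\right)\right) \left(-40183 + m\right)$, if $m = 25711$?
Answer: $-937452744$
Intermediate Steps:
$F = 8$ ($F = 2 + 6 = 8$)
$B{\left(t \right)} = \left(-108 + 12 t\right) \left(8 + t\right)$ ($B{\left(t \right)} = - 12 \left(9 - t\right) \left(t + 8\right) = \left(-108 + 12 t\right) \left(8 + t\right)$)
$\left(43519 + \left(B{\left(-7 \right)} + 21450\right)\right) \left(-40183 + m\right) = \left(43519 + \left(12 \left(-9 - 7\right) \left(8 - 7\right) + 21450\right)\right) \left(-40183 + 25711\right) = \left(43519 + \left(12 \left(-16\right) 1 + 21450\right)\right) \left(-14472\right) = \left(43519 + \left(-192 + 21450\right)\right) \left(-14472\right) = \left(43519 + 21258\right) \left(-14472\right) = 64777 \left(-14472\right) = -937452744$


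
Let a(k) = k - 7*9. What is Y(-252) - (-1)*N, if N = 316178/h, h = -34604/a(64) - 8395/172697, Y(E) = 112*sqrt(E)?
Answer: -54602992066/5976015383 + 672*I*sqrt(7) ≈ -9.137 + 1777.9*I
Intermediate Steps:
a(k) = -63 + k (a(k) = k - 63 = -63 + k)
h = -5976015383/172697 (h = -34604/(-63 + 64) - 8395/172697 = -34604/1 - 8395*1/172697 = -34604*1 - 8395/172697 = -34604 - 8395/172697 = -5976015383/172697 ≈ -34604.)
N = -54602992066/5976015383 (N = 316178/(-5976015383/172697) = 316178*(-172697/5976015383) = -54602992066/5976015383 ≈ -9.1370)
Y(-252) - (-1)*N = 112*sqrt(-252) - (-1)*(-54602992066)/5976015383 = 112*(6*I*sqrt(7)) - 1*54602992066/5976015383 = 672*I*sqrt(7) - 54602992066/5976015383 = -54602992066/5976015383 + 672*I*sqrt(7)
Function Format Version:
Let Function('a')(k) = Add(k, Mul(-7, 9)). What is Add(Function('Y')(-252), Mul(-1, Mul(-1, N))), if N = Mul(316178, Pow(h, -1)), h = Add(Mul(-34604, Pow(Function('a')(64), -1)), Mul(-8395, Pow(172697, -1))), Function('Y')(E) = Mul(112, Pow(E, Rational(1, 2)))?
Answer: Add(Rational(-54602992066, 5976015383), Mul(672, I, Pow(7, Rational(1, 2)))) ≈ Add(-9.1370, Mul(1777.9, I))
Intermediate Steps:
Function('a')(k) = Add(-63, k) (Function('a')(k) = Add(k, -63) = Add(-63, k))
h = Rational(-5976015383, 172697) (h = Add(Mul(-34604, Pow(Add(-63, 64), -1)), Mul(-8395, Pow(172697, -1))) = Add(Mul(-34604, Pow(1, -1)), Mul(-8395, Rational(1, 172697))) = Add(Mul(-34604, 1), Rational(-8395, 172697)) = Add(-34604, Rational(-8395, 172697)) = Rational(-5976015383, 172697) ≈ -34604.)
N = Rational(-54602992066, 5976015383) (N = Mul(316178, Pow(Rational(-5976015383, 172697), -1)) = Mul(316178, Rational(-172697, 5976015383)) = Rational(-54602992066, 5976015383) ≈ -9.1370)
Add(Function('Y')(-252), Mul(-1, Mul(-1, N))) = Add(Mul(112, Pow(-252, Rational(1, 2))), Mul(-1, Mul(-1, Rational(-54602992066, 5976015383)))) = Add(Mul(112, Mul(6, I, Pow(7, Rational(1, 2)))), Mul(-1, Rational(54602992066, 5976015383))) = Add(Mul(672, I, Pow(7, Rational(1, 2))), Rational(-54602992066, 5976015383)) = Add(Rational(-54602992066, 5976015383), Mul(672, I, Pow(7, Rational(1, 2))))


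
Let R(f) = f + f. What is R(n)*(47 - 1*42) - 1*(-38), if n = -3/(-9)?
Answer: 124/3 ≈ 41.333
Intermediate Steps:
n = 1/3 (n = -3*(-1/9) = 1/3 ≈ 0.33333)
R(f) = 2*f
R(n)*(47 - 1*42) - 1*(-38) = (2*(1/3))*(47 - 1*42) - 1*(-38) = 2*(47 - 42)/3 + 38 = (2/3)*5 + 38 = 10/3 + 38 = 124/3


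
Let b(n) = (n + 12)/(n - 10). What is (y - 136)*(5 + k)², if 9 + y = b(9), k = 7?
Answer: -23904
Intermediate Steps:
b(n) = (12 + n)/(-10 + n)
y = -30 (y = -9 + (12 + 9)/(-10 + 9) = -9 + 21/(-1) = -9 - 1*21 = -9 - 21 = -30)
(y - 136)*(5 + k)² = (-30 - 136)*(5 + 7)² = -166*12² = -166*144 = -23904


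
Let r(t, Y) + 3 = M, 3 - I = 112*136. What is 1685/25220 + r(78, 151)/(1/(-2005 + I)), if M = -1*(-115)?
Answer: -9735968815/5044 ≈ -1.9302e+6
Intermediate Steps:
I = -15229 (I = 3 - 112*136 = 3 - 1*15232 = 3 - 15232 = -15229)
M = 115
r(t, Y) = 112 (r(t, Y) = -3 + 115 = 112)
1685/25220 + r(78, 151)/(1/(-2005 + I)) = 1685/25220 + 112/(1/(-2005 - 15229)) = 1685*(1/25220) + 112/(1/(-17234)) = 337/5044 + 112/(-1/17234) = 337/5044 + 112*(-17234) = 337/5044 - 1930208 = -9735968815/5044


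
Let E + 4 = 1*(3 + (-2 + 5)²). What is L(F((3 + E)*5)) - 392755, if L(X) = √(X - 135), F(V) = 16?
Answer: -392755 + I*√119 ≈ -3.9276e+5 + 10.909*I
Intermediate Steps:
E = 8 (E = -4 + 1*(3 + (-2 + 5)²) = -4 + 1*(3 + 3²) = -4 + 1*(3 + 9) = -4 + 1*12 = -4 + 12 = 8)
L(X) = √(-135 + X)
L(F((3 + E)*5)) - 392755 = √(-135 + 16) - 392755 = √(-119) - 392755 = I*√119 - 392755 = -392755 + I*√119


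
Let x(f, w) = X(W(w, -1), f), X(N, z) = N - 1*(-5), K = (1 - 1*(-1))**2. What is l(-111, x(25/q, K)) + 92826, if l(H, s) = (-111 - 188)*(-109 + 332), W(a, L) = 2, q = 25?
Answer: 26149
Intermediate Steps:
K = 4 (K = (1 + 1)**2 = 2**2 = 4)
X(N, z) = 5 + N (X(N, z) = N + 5 = 5 + N)
x(f, w) = 7 (x(f, w) = 5 + 2 = 7)
l(H, s) = -66677 (l(H, s) = -299*223 = -66677)
l(-111, x(25/q, K)) + 92826 = -66677 + 92826 = 26149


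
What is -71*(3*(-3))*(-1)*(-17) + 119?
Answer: 10982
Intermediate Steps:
-71*(3*(-3))*(-1)*(-17) + 119 = -71*(-9*(-1))*(-17) + 119 = -639*(-17) + 119 = -71*(-153) + 119 = 10863 + 119 = 10982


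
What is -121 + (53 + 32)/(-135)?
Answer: -3284/27 ≈ -121.63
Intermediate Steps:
-121 + (53 + 32)/(-135) = -121 - 1/135*85 = -121 - 17/27 = -3284/27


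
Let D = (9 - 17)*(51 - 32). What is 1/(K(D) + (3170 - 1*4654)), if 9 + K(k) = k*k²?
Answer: -1/3513301 ≈ -2.8463e-7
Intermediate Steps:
D = -152 (D = -8*19 = -152)
K(k) = -9 + k³ (K(k) = -9 + k*k² = -9 + k³)
1/(K(D) + (3170 - 1*4654)) = 1/((-9 + (-152)³) + (3170 - 1*4654)) = 1/((-9 - 3511808) + (3170 - 4654)) = 1/(-3511817 - 1484) = 1/(-3513301) = -1/3513301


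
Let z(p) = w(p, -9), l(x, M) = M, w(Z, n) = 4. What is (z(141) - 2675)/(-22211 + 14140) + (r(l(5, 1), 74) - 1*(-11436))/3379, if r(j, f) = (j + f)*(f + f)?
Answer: 190913365/27271909 ≈ 7.0004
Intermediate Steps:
z(p) = 4
r(j, f) = 2*f*(f + j) (r(j, f) = (f + j)*(2*f) = 2*f*(f + j))
(z(141) - 2675)/(-22211 + 14140) + (r(l(5, 1), 74) - 1*(-11436))/3379 = (4 - 2675)/(-22211 + 14140) + (2*74*(74 + 1) - 1*(-11436))/3379 = -2671/(-8071) + (2*74*75 + 11436)*(1/3379) = -2671*(-1/8071) + (11100 + 11436)*(1/3379) = 2671/8071 + 22536*(1/3379) = 2671/8071 + 22536/3379 = 190913365/27271909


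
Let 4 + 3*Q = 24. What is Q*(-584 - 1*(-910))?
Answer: 6520/3 ≈ 2173.3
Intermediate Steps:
Q = 20/3 (Q = -4/3 + (⅓)*24 = -4/3 + 8 = 20/3 ≈ 6.6667)
Q*(-584 - 1*(-910)) = 20*(-584 - 1*(-910))/3 = 20*(-584 + 910)/3 = (20/3)*326 = 6520/3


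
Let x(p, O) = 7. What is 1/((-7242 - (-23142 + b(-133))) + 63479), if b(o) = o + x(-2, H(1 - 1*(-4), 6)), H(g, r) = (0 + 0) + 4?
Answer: 1/79505 ≈ 1.2578e-5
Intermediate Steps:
H(g, r) = 4 (H(g, r) = 0 + 4 = 4)
b(o) = 7 + o (b(o) = o + 7 = 7 + o)
1/((-7242 - (-23142 + b(-133))) + 63479) = 1/((-7242 - (-23142 + (7 - 133))) + 63479) = 1/((-7242 - (-23142 - 126)) + 63479) = 1/((-7242 - 1*(-23268)) + 63479) = 1/((-7242 + 23268) + 63479) = 1/(16026 + 63479) = 1/79505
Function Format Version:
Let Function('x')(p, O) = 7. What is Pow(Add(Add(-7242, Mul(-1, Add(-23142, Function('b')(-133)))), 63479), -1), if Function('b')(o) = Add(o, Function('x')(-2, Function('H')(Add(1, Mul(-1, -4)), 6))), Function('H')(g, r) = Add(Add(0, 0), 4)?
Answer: Rational(1, 79505) ≈ 1.2578e-5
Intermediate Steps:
Function('H')(g, r) = 4 (Function('H')(g, r) = Add(0, 4) = 4)
Function('b')(o) = Add(7, o) (Function('b')(o) = Add(o, 7) = Add(7, o))
Pow(Add(Add(-7242, Mul(-1, Add(-23142, Function('b')(-133)))), 63479), -1) = Pow(Add(Add(-7242, Mul(-1, Add(-23142, Add(7, -133)))), 63479), -1) = Pow(Add(Add(-7242, Mul(-1, Add(-23142, -126))), 63479), -1) = Pow(Add(Add(-7242, Mul(-1, -23268)), 63479), -1) = Pow(Add(Add(-7242, 23268), 63479), -1) = Pow(Add(16026, 63479), -1) = Pow(79505, -1) = Rational(1, 79505)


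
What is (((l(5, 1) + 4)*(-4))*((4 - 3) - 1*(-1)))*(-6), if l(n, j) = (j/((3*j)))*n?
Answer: 272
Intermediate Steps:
l(n, j) = n/3 (l(n, j) = (j*(1/(3*j)))*n = n/3)
(((l(5, 1) + 4)*(-4))*((4 - 3) - 1*(-1)))*(-6) = ((((⅓)*5 + 4)*(-4))*((4 - 3) - 1*(-1)))*(-6) = (((5/3 + 4)*(-4))*(1 + 1))*(-6) = (((17/3)*(-4))*2)*(-6) = -68/3*2*(-6) = -136/3*(-6) = 272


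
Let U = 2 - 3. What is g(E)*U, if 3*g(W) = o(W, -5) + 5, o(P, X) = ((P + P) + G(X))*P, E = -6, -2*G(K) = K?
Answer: -62/3 ≈ -20.667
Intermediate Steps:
G(K) = -K/2
o(P, X) = P*(2*P - X/2) (o(P, X) = ((P + P) - X/2)*P = (2*P - X/2)*P = P*(2*P - X/2))
U = -1 (U = 2 - 1*3 = 2 - 3 = -1)
g(W) = 5/3 + W*(5 + 4*W)/6 (g(W) = (W*(-1*(-5) + 4*W)/2 + 5)/3 = (W*(5 + 4*W)/2 + 5)/3 = (5 + W*(5 + 4*W)/2)/3 = 5/3 + W*(5 + 4*W)/6)
g(E)*U = (5/3 + (⅙)*(-6)*(5 + 4*(-6)))*(-1) = (5/3 + (⅙)*(-6)*(5 - 24))*(-1) = (5/3 + (⅙)*(-6)*(-19))*(-1) = (5/3 + 19)*(-1) = (62/3)*(-1) = -62/3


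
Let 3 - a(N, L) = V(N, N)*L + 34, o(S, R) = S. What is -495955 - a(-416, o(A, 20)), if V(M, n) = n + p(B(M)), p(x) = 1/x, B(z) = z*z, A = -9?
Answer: -85174702089/173056 ≈ -4.9218e+5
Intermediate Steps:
B(z) = z²
V(M, n) = n + M⁻² (V(M, n) = n + 1/(M²) = n + M⁻²)
a(N, L) = -31 - L*(N + N⁻²) (a(N, L) = 3 - ((N + N⁻²)*L + 34) = 3 - (L*(N + N⁻²) + 34) = 3 - (34 + L*(N + N⁻²)) = 3 + (-34 - L*(N + N⁻²)) = -31 - L*(N + N⁻²))
-495955 - a(-416, o(A, 20)) = -495955 - (-31 - 1*(-9)*(-416) - 1*(-9)/(-416)²) = -495955 - (-31 - 3744 - 1*(-9)*1/173056) = -495955 - (-31 - 3744 + 9/173056) = -495955 - 1*(-653286391/173056) = -495955 + 653286391/173056 = -85174702089/173056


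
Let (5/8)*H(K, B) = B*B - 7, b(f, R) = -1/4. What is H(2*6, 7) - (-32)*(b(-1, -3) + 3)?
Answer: 776/5 ≈ 155.20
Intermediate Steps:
b(f, R) = -¼ (b(f, R) = -1*¼ = -¼)
H(K, B) = -56/5 + 8*B²/5 (H(K, B) = 8*(B*B - 7)/5 = 8*(B² - 7)/5 = 8*(-7 + B²)/5 = -56/5 + 8*B²/5)
H(2*6, 7) - (-32)*(b(-1, -3) + 3) = (-56/5 + (8/5)*7²) - (-32)*(-¼ + 3) = (-56/5 + (8/5)*49) - (-32)*11/4 = (-56/5 + 392/5) - 32*(-11/4) = 336/5 + 88 = 776/5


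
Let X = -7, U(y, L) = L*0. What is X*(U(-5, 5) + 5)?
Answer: -35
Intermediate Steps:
U(y, L) = 0
X*(U(-5, 5) + 5) = -7*(0 + 5) = -7*5 = -35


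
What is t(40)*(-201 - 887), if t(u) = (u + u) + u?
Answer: -130560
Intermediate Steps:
t(u) = 3*u (t(u) = 2*u + u = 3*u)
t(40)*(-201 - 887) = (3*40)*(-201 - 887) = 120*(-1088) = -130560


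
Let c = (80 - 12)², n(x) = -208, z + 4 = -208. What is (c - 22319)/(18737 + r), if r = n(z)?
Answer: -17695/18529 ≈ -0.95499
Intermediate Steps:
z = -212 (z = -4 - 208 = -212)
r = -208
c = 4624 (c = 68² = 4624)
(c - 22319)/(18737 + r) = (4624 - 22319)/(18737 - 208) = -17695/18529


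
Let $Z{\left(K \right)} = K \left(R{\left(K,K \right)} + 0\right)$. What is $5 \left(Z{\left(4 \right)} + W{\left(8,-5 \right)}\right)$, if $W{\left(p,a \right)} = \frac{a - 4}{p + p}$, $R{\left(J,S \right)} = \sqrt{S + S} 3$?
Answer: $- \frac{45}{16} + 120 \sqrt{2} \approx 166.89$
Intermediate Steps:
$R{\left(J,S \right)} = 3 \sqrt{2} \sqrt{S}$ ($R{\left(J,S \right)} = \sqrt{2 S} 3 = \sqrt{2} \sqrt{S} 3 = 3 \sqrt{2} \sqrt{S}$)
$Z{\left(K \right)} = 3 \sqrt{2} K^{\frac{3}{2}}$ ($Z{\left(K \right)} = K \left(3 \sqrt{2} \sqrt{K} + 0\right) = K 3 \sqrt{2} \sqrt{K} = 3 \sqrt{2} K^{\frac{3}{2}}$)
$W{\left(p,a \right)} = \frac{-4 + a}{2 p}$
$5 \left(Z{\left(4 \right)} + W{\left(8,-5 \right)}\right) = 5 \left(3 \sqrt{2} \cdot 4^{\frac{3}{2}} + \frac{-4 - 5}{2 \cdot 8}\right) = 5 \left(3 \sqrt{2} \cdot 8 + \frac{1}{2} \cdot \frac{1}{8} \left(-9\right)\right) = 5 \left(24 \sqrt{2} - \frac{9}{16}\right) = 5 \left(- \frac{9}{16} + 24 \sqrt{2}\right) = - \frac{45}{16} + 120 \sqrt{2}$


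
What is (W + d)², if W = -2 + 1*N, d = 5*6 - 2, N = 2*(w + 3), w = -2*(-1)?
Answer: 1296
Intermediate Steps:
w = 2
N = 10 (N = 2*(2 + 3) = 2*5 = 10)
d = 28 (d = 30 - 2 = 28)
W = 8 (W = -2 + 1*10 = -2 + 10 = 8)
(W + d)² = (8 + 28)² = 36² = 1296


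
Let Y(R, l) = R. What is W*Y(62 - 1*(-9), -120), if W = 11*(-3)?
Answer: -2343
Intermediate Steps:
W = -33
W*Y(62 - 1*(-9), -120) = -33*(62 - 1*(-9)) = -33*(62 + 9) = -33*71 = -2343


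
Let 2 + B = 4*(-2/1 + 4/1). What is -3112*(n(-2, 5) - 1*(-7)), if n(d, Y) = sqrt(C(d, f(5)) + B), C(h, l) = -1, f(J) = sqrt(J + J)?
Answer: -21784 - 3112*sqrt(5) ≈ -28743.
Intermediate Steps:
f(J) = sqrt(2)*sqrt(J) (f(J) = sqrt(2*J) = sqrt(2)*sqrt(J))
B = 6 (B = -2 + 4*(-2/1 + 4/1) = -2 + 4*(-2*1 + 4*1) = -2 + 4*(-2 + 4) = -2 + 4*2 = -2 + 8 = 6)
n(d, Y) = sqrt(5) (n(d, Y) = sqrt(-1 + 6) = sqrt(5))
-3112*(n(-2, 5) - 1*(-7)) = -3112*(sqrt(5) - 1*(-7)) = -3112*(sqrt(5) + 7) = -3112*(7 + sqrt(5)) = -21784 - 3112*sqrt(5)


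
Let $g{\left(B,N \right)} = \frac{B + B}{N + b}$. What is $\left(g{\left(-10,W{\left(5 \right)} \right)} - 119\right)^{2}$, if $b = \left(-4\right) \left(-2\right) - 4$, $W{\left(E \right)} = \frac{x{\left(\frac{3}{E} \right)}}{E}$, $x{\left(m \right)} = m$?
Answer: $\frac{162741049}{10609} \approx 15340.0$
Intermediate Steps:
$W{\left(E \right)} = \frac{3}{E^{2}}$ ($W{\left(E \right)} = \frac{3 \frac{1}{E}}{E} = \frac{3}{E^{2}}$)
$b = 4$ ($b = 8 - 4 = 4$)
$g{\left(B,N \right)} = \frac{2 B}{4 + N}$ ($g{\left(B,N \right)} = \frac{B + B}{N + 4} = \frac{2 B}{4 + N}$)
$\left(g{\left(-10,W{\left(5 \right)} \right)} - 119\right)^{2} = \left(2 \left(-10\right) \frac{1}{4 + \frac{3}{25}} - 119\right)^{2} = \left(2 \left(-10\right) \frac{1}{\frac{103}{25}} - 119\right)^{2} = \left(2 \left(-10\right) \frac{25}{103} - 119\right)^{2} = \left(- \frac{500}{103} - 119\right)^{2} = \left(- \frac{12757}{103}\right)^{2} = \frac{162741049}{10609}$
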